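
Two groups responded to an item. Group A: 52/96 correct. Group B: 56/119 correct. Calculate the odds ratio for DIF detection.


Odds_A = 52/44 = 1.1818
Odds_B = 56/63 = 0.8889
OR = Odds_A / Odds_B = 1.1818 / 0.8889
Exactly, OR = (52 * 63) / (44 * 56) = 3276 / 2464
OR = 1.3295

1.3295


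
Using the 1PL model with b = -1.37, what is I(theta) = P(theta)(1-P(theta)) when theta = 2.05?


P = 1/(1+exp(-(2.05--1.37))) = 0.9683
I = P*(1-P) = 0.9683 * 0.0317
I = 0.0307

0.0307


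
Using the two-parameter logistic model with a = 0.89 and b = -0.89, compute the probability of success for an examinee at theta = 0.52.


a*(theta - b) = 0.89 * (0.52 - -0.89) = 1.2549
exp(-1.2549) = 0.2851
P = 1 / (1 + 0.2851)
P = 0.7781

0.7781


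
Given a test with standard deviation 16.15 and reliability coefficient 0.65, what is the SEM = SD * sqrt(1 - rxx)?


SEM = SD * sqrt(1 - rxx)
SEM = 16.15 * sqrt(1 - 0.65)
SEM = 16.15 * sqrt(0.35) = 16.15 * 0.591608
SEM = 9.5545

9.5545


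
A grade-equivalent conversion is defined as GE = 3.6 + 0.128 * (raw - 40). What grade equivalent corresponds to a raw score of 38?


raw - median = 38 - 40 = -2
slope * diff = 0.128 * -2 = -0.256
GE = 3.6 + -0.256
GE = 3.344

3.344


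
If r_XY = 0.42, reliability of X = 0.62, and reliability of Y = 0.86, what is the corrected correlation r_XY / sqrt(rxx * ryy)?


r_corrected = rxy / sqrt(rxx * ryy)
= 0.42 / sqrt(0.62 * 0.86)
= 0.42 / sqrt(0.5332)
= 0.42 / 0.730205
r_corrected = 0.5752

0.5752


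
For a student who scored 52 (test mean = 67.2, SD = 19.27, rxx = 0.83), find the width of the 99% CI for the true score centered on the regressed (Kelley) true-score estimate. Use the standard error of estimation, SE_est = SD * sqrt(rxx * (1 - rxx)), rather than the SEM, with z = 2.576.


True score estimate = 0.83*52 + 0.17*67.2 = 54.584
SE_est = SD * sqrt(rxx * (1 - rxx)) = 19.27 * sqrt(0.83 * 0.17) = 19.27 * sqrt(0.1411) = 7.238444
CI = T_est +/- z * SE_est, so width = 2 * z * SE_est = 2 * 2.576 * 7.238444
Width = 37.2925

37.2925


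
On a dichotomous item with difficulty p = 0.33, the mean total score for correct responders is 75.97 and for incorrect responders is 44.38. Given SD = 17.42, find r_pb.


q = 1 - p = 0.67
rpb = ((M1 - M0) / SD) * sqrt(p * q)
rpb = ((75.97 - 44.38) / 17.42) * sqrt(0.33 * 0.67)
rpb = 0.8527

0.8527


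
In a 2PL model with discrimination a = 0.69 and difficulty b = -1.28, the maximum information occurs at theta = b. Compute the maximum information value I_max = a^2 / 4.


For 2PL, max info at theta = b = -1.28
I_max = a^2 / 4 = 0.69^2 / 4
= 0.4761 / 4
I_max = 0.119

0.119


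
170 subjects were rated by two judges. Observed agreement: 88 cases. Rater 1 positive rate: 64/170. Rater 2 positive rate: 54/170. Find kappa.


P_o = 88/170 = 0.517647
P_e = (64*54 + 106*116) / 28900 = 0.545052
kappa = (P_o - P_e) / (1 - P_e)
kappa = (0.517647 - 0.545052) / (1 - 0.545052)
kappa = -0.0602

-0.0602


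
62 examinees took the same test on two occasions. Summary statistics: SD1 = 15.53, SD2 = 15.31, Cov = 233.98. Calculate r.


r = cov(X,Y) / (SD_X * SD_Y)
r = 233.98 / (15.53 * 15.31)
r = 233.98 / 237.7643
r = 0.9841

0.9841


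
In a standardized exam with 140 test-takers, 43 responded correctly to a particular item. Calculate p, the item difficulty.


Item difficulty p = number correct / total examinees
p = 43 / 140
p = 0.3071

0.3071


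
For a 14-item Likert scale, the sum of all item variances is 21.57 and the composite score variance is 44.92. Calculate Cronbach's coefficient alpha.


alpha = (k/(k-1)) * (1 - sum(si^2)/s_total^2)
= (14/13) * (1 - 21.57/44.92)
alpha = 0.5598

0.5598


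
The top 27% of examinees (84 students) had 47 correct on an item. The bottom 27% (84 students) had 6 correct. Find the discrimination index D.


p_upper = 47/84 = 0.5595
p_lower = 6/84 = 0.0714
D = 0.5595 - 0.0714 = 0.4881

0.4881


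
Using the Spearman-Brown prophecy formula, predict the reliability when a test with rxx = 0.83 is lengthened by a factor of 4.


r_new = (n * rxx) / (1 + (n-1) * rxx)
r_new = (4 * 0.83) / (1 + 3 * 0.83)
r_new = 3.32 / 3.49
r_new = 0.9513

0.9513


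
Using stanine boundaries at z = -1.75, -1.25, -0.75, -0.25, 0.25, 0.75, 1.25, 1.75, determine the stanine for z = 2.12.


Stanine boundaries: [-1.75, -1.25, -0.75, -0.25, 0.25, 0.75, 1.25, 1.75]
z = 2.12
Check each boundary:
  z >= -1.75 -> could be stanine 2
  z >= -1.25 -> could be stanine 3
  z >= -0.75 -> could be stanine 4
  z >= -0.25 -> could be stanine 5
  z >= 0.25 -> could be stanine 6
  z >= 0.75 -> could be stanine 7
  z >= 1.25 -> could be stanine 8
  z >= 1.75 -> could be stanine 9
Highest qualifying boundary gives stanine = 9

9


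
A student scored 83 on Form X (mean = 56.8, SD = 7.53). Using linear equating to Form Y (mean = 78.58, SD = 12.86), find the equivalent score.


slope = SD_Y / SD_X = 12.86 / 7.53 ~ 1.7078
intercept = mean_Y - slope * mean_X = 78.58 - (12.86 / 7.53) * 56.8 ~ -18.425
Y = slope * X + intercept. To avoid rounding drift from the rounded slope/intercept, evaluate the equivalent form Y = mean_Y + SD_Y * (X - mean_X) / SD_X at full precision:
Y = 78.58 + 12.86 * (83 - 56.8) / 7.53
Y = 78.58 + 12.86 * 26.2 / 7.53
Y = 78.58 + 336.932 / 7.53
Y = 78.58 + 44.7453
Y = 123.3253

123.3253


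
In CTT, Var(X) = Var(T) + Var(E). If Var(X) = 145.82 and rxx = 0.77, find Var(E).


var_true = rxx * var_obs = 0.77 * 145.82 = 112.2814
var_error = var_obs - var_true
var_error = 145.82 - 112.2814
var_error = 33.5386

33.5386


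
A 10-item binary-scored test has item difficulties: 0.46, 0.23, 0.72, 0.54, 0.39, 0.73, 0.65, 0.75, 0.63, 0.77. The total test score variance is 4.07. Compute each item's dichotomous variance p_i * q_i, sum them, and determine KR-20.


For each item, compute p_i * q_i:
  Item 1: 0.46 * 0.54 = 0.2484
  Item 2: 0.23 * 0.77 = 0.1771
  Item 3: 0.72 * 0.28 = 0.2016
  Item 4: 0.54 * 0.46 = 0.2484
  Item 5: 0.39 * 0.61 = 0.2379
  Item 6: 0.73 * 0.27 = 0.1971
  Item 7: 0.65 * 0.35 = 0.2275
  Item 8: 0.75 * 0.25 = 0.1875
  Item 9: 0.63 * 0.37 = 0.2331
  Item 10: 0.77 * 0.23 = 0.1771
Sum(p_i * q_i) = 0.2484 + 0.1771 + 0.2016 + 0.2484 + 0.2379 + 0.1971 + 0.2275 + 0.1875 + 0.2331 + 0.1771 = 2.1357
KR-20 = (k/(k-1)) * (1 - Sum(p_i*q_i) / Var_total)
= (10/9) * (1 - 2.1357/4.07)
= 1.1111 * 0.4753
KR-20 = 0.5281

0.5281


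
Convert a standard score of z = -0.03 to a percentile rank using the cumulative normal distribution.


CDF(z) = 0.5 * (1 + erf(z/sqrt(2)))
erf(-0.0212) = -0.0239
CDF = 0.488
Percentile rank = 0.488 * 100 = 48.8

48.8


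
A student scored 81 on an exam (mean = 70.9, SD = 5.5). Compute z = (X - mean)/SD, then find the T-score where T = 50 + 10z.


z = (X - mean) / SD = (81 - 70.9) / 5.5
z = 10.1 / 5.5
z = 1.8364
T-score = T = 50 + 10z
Carry z at full precision (z = 10.1 / 5.5) into the conversion:
T-score = 50 + 10 * (10.1 / 5.5) = 50 + 101 / 5.5
T-score = 50 + 18.3636
T-score = 68.3636

68.3636


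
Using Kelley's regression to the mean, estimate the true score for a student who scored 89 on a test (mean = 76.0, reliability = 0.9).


T_est = rxx * X + (1 - rxx) * mean
T_est = 0.9 * 89 + 0.1 * 76.0
T_est = 80.1 + 7.6
T_est = 87.7

87.7


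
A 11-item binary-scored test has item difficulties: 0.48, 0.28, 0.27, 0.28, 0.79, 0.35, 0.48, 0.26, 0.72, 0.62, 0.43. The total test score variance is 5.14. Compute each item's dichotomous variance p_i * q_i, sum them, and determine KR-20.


For each item, compute p_i * q_i:
  Item 1: 0.48 * 0.52 = 0.2496
  Item 2: 0.28 * 0.72 = 0.2016
  Item 3: 0.27 * 0.73 = 0.1971
  Item 4: 0.28 * 0.72 = 0.2016
  Item 5: 0.79 * 0.21 = 0.1659
  Item 6: 0.35 * 0.65 = 0.2275
  Item 7: 0.48 * 0.52 = 0.2496
  Item 8: 0.26 * 0.74 = 0.1924
  Item 9: 0.72 * 0.28 = 0.2016
  Item 10: 0.62 * 0.38 = 0.2356
  Item 11: 0.43 * 0.57 = 0.2451
Sum(p_i * q_i) = 0.2496 + 0.2016 + 0.1971 + 0.2016 + 0.1659 + 0.2275 + 0.2496 + 0.1924 + 0.2016 + 0.2356 + 0.2451 = 2.3676
KR-20 = (k/(k-1)) * (1 - Sum(p_i*q_i) / Var_total)
= (11/10) * (1 - 2.3676/5.14)
= 1.1 * 0.5394
KR-20 = 0.5933

0.5933


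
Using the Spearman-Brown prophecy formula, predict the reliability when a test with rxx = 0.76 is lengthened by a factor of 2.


r_new = (n * rxx) / (1 + (n-1) * rxx)
r_new = (2 * 0.76) / (1 + 1 * 0.76)
r_new = 1.52 / 1.76
r_new = 0.8636

0.8636


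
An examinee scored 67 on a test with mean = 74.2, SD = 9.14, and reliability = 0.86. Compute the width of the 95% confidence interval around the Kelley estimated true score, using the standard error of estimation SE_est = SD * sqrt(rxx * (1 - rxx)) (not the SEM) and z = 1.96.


True score estimate = 0.86*67 + 0.14*74.2 = 68.008
SE_est = SD * sqrt(rxx * (1 - rxx)) = 9.14 * sqrt(0.86 * 0.14) = 9.14 * sqrt(0.1204) = 3.171461
CI = T_est +/- z * SE_est, so width = 2 * z * SE_est = 2 * 1.96 * 3.171461
Width = 12.4321

12.4321


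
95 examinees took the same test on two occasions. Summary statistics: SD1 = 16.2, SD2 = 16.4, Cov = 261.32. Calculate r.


r = cov(X,Y) / (SD_X * SD_Y)
r = 261.32 / (16.2 * 16.4)
r = 261.32 / 265.68
r = 0.9836

0.9836


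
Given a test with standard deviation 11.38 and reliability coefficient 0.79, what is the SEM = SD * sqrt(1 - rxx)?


SEM = SD * sqrt(1 - rxx)
SEM = 11.38 * sqrt(1 - 0.79)
SEM = 11.38 * sqrt(0.21) = 11.38 * 0.458258
SEM = 5.215

5.215


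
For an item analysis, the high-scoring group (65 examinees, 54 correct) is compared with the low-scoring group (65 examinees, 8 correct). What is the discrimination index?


p_upper = 54/65 = 0.8308
p_lower = 8/65 = 0.1231
D = 0.8308 - 0.1231 = 0.7077

0.7077


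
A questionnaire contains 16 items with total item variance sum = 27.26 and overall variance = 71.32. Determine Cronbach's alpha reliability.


alpha = (k/(k-1)) * (1 - sum(si^2)/s_total^2)
= (16/15) * (1 - 27.26/71.32)
alpha = 0.659

0.659


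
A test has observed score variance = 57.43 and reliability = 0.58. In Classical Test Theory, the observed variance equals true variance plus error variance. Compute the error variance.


var_true = rxx * var_obs = 0.58 * 57.43 = 33.3094
var_error = var_obs - var_true
var_error = 57.43 - 33.3094
var_error = 24.1206

24.1206


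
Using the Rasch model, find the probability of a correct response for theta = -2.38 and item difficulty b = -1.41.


theta - b = -2.38 - -1.41 = -0.97
exp(-(theta - b)) = exp(0.97) = 2.6379
P = 1 / (1 + 2.6379)
P = 0.2749

0.2749


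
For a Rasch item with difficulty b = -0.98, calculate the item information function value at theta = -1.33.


P = 1/(1+exp(-(-1.33--0.98))) = 0.4134
I = P*(1-P) = 0.4134 * 0.5866
I = 0.2425

0.2425


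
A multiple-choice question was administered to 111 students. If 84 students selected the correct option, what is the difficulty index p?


Item difficulty p = number correct / total examinees
p = 84 / 111
p = 0.7568

0.7568


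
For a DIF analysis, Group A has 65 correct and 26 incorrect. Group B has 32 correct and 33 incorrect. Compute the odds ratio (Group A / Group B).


Odds_A = 65/26 = 2.5
Odds_B = 32/33 = 0.9697
OR = Odds_A / Odds_B = 2.5 / 0.9697
Exactly, OR = (65 * 33) / (26 * 32) = 2145 / 832
OR = 2.5781

2.5781


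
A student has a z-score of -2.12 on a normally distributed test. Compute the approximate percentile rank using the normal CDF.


CDF(z) = 0.5 * (1 + erf(z/sqrt(2)))
erf(-1.4991) = -0.966
CDF = 0.017
Percentile rank = 0.017 * 100 = 1.7

1.7


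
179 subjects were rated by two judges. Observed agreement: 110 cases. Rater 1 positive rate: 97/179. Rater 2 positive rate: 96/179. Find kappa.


P_o = 110/179 = 0.614525
P_e = (97*96 + 82*83) / 32041 = 0.503043
kappa = (P_o - P_e) / (1 - P_e)
kappa = (0.614525 - 0.503043) / (1 - 0.503043)
kappa = 0.2243

0.2243


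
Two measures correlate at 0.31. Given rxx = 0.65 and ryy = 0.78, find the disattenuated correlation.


r_corrected = rxy / sqrt(rxx * ryy)
= 0.31 / sqrt(0.65 * 0.78)
= 0.31 / sqrt(0.507)
= 0.31 / 0.712039
r_corrected = 0.4354

0.4354


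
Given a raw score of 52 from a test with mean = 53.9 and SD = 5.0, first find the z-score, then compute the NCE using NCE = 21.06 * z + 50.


z = (X - mean) / SD = (52 - 53.9) / 5.0
z = -1.9 / 5.0
z = -0.38
NCE = NCE = 21.06z + 50
Carry z at full precision (z = -1.9 / 5.0) into the conversion:
NCE = 21.06 * (-1.9 / 5.0) + 50 = -40.014 / 5.0 + 50
NCE = -8.0028 + 50
NCE = 41.9972

41.9972


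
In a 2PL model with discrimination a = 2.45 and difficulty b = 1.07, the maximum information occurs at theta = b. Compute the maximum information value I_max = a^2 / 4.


For 2PL, max info at theta = b = 1.07
I_max = a^2 / 4 = 2.45^2 / 4
= 6.0025 / 4
I_max = 1.5006

1.5006


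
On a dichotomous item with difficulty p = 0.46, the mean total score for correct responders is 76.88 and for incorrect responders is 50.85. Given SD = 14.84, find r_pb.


q = 1 - p = 0.54
rpb = ((M1 - M0) / SD) * sqrt(p * q)
rpb = ((76.88 - 50.85) / 14.84) * sqrt(0.46 * 0.54)
rpb = 0.8742

0.8742


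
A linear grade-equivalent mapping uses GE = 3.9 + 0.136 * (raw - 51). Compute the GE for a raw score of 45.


raw - median = 45 - 51 = -6
slope * diff = 0.136 * -6 = -0.816
GE = 3.9 + -0.816
GE = 3.084

3.084


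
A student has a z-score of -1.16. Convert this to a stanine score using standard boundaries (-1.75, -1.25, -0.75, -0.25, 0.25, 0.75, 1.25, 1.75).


Stanine boundaries: [-1.75, -1.25, -0.75, -0.25, 0.25, 0.75, 1.25, 1.75]
z = -1.16
Check each boundary:
  z >= -1.75 -> could be stanine 2
  z >= -1.25 -> could be stanine 3
  z < -0.75
  z < -0.25
  z < 0.25
  z < 0.75
  z < 1.25
  z < 1.75
Highest qualifying boundary gives stanine = 3

3


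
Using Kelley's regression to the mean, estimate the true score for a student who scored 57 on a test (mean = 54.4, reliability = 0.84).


T_est = rxx * X + (1 - rxx) * mean
T_est = 0.84 * 57 + 0.16 * 54.4
T_est = 47.88 + 8.704
T_est = 56.584

56.584


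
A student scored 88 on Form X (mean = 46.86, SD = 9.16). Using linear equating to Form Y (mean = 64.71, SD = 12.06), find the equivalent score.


slope = SD_Y / SD_X = 12.06 / 9.16 ~ 1.3166
intercept = mean_Y - slope * mean_X = 64.71 - (12.06 / 9.16) * 46.86 ~ 3.0144
Y = slope * X + intercept. To avoid rounding drift from the rounded slope/intercept, evaluate the equivalent form Y = mean_Y + SD_Y * (X - mean_X) / SD_X at full precision:
Y = 64.71 + 12.06 * (88 - 46.86) / 9.16
Y = 64.71 + 12.06 * 41.14 / 9.16
Y = 64.71 + 496.1484 / 9.16
Y = 64.71 + 54.1647
Y = 118.8747

118.8747


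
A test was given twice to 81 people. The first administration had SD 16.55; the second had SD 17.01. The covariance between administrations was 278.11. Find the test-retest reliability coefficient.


r = cov(X,Y) / (SD_X * SD_Y)
r = 278.11 / (16.55 * 17.01)
r = 278.11 / 281.5155
r = 0.9879

0.9879


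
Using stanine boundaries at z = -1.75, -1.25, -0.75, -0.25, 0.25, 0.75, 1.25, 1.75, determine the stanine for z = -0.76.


Stanine boundaries: [-1.75, -1.25, -0.75, -0.25, 0.25, 0.75, 1.25, 1.75]
z = -0.76
Check each boundary:
  z >= -1.75 -> could be stanine 2
  z >= -1.25 -> could be stanine 3
  z < -0.75
  z < -0.25
  z < 0.25
  z < 0.75
  z < 1.25
  z < 1.75
Highest qualifying boundary gives stanine = 3

3


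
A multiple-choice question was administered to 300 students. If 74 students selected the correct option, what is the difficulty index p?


Item difficulty p = number correct / total examinees
p = 74 / 300
p = 0.2467

0.2467


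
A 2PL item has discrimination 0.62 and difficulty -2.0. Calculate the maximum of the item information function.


For 2PL, max info at theta = b = -2.0
I_max = a^2 / 4 = 0.62^2 / 4
= 0.3844 / 4
I_max = 0.0961

0.0961


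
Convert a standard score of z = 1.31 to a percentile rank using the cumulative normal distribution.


CDF(z) = 0.5 * (1 + erf(z/sqrt(2)))
erf(0.9263) = 0.8098
CDF = 0.9049
Percentile rank = 0.9049 * 100 = 90.49

90.49


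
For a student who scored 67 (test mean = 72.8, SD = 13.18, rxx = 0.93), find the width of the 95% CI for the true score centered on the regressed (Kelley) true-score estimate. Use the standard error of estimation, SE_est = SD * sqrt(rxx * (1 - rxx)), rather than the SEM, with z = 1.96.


True score estimate = 0.93*67 + 0.07*72.8 = 67.406
SE_est = SD * sqrt(rxx * (1 - rxx)) = 13.18 * sqrt(0.93 * 0.07) = 13.18 * sqrt(0.0651) = 3.362838
CI = T_est +/- z * SE_est, so width = 2 * z * SE_est = 2 * 1.96 * 3.362838
Width = 13.1823

13.1823


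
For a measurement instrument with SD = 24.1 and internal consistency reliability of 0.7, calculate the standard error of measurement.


SEM = SD * sqrt(1 - rxx)
SEM = 24.1 * sqrt(1 - 0.7)
SEM = 24.1 * sqrt(0.3) = 24.1 * 0.547723
SEM = 13.2001

13.2001


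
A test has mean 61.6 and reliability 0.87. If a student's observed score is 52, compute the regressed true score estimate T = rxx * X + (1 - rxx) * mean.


T_est = rxx * X + (1 - rxx) * mean
T_est = 0.87 * 52 + 0.13 * 61.6
T_est = 45.24 + 8.008
T_est = 53.248

53.248


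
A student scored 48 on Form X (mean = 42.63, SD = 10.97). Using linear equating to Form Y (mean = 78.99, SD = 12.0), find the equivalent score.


slope = SD_Y / SD_X = 12.0 / 10.97 ~ 1.0939
intercept = mean_Y - slope * mean_X = 78.99 - (12.0 / 10.97) * 42.63 ~ 32.3574
Y = slope * X + intercept. To avoid rounding drift from the rounded slope/intercept, evaluate the equivalent form Y = mean_Y + SD_Y * (X - mean_X) / SD_X at full precision:
Y = 78.99 + 12.0 * (48 - 42.63) / 10.97
Y = 78.99 + 12.0 * 5.37 / 10.97
Y = 78.99 + 64.44 / 10.97
Y = 78.99 + 5.8742
Y = 84.8642

84.8642


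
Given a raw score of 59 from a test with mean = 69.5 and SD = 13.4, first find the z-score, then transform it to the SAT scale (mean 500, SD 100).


z = (X - mean) / SD = (59 - 69.5) / 13.4
z = -10.5 / 13.4
z = -0.7836
SAT-scale = SAT = 500 + 100z
Carry z at full precision (z = -10.5 / 13.4) into the conversion:
SAT-scale = 500 + 100 * (-10.5 / 13.4) = 500 + -1050 / 13.4
SAT-scale = 500 + -78.3582
SAT-scale = 421.6418

421.6418


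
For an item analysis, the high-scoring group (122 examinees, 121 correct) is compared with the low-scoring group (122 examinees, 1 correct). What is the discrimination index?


p_upper = 121/122 = 0.9918
p_lower = 1/122 = 0.0082
D = 0.9918 - 0.0082 = 0.9836

0.9836


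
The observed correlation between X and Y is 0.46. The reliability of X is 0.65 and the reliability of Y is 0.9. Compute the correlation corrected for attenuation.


r_corrected = rxy / sqrt(rxx * ryy)
= 0.46 / sqrt(0.65 * 0.9)
= 0.46 / sqrt(0.585)
= 0.46 / 0.764853
r_corrected = 0.6014

0.6014


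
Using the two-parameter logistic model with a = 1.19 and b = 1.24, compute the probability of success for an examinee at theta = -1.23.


a*(theta - b) = 1.19 * (-1.23 - 1.24) = -2.9393
exp(--2.9393) = 18.9026
P = 1 / (1 + 18.9026)
P = 0.0502

0.0502


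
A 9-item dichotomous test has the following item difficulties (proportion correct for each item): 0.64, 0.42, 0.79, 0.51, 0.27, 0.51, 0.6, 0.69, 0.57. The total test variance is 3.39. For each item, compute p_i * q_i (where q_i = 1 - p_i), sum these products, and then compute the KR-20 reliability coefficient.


For each item, compute p_i * q_i:
  Item 1: 0.64 * 0.36 = 0.2304
  Item 2: 0.42 * 0.58 = 0.2436
  Item 3: 0.79 * 0.21 = 0.1659
  Item 4: 0.51 * 0.49 = 0.2499
  Item 5: 0.27 * 0.73 = 0.1971
  Item 6: 0.51 * 0.49 = 0.2499
  Item 7: 0.6 * 0.4 = 0.24
  Item 8: 0.69 * 0.31 = 0.2139
  Item 9: 0.57 * 0.43 = 0.2451
Sum(p_i * q_i) = 0.2304 + 0.2436 + 0.1659 + 0.2499 + 0.1971 + 0.2499 + 0.24 + 0.2139 + 0.2451 = 2.0358
KR-20 = (k/(k-1)) * (1 - Sum(p_i*q_i) / Var_total)
= (9/8) * (1 - 2.0358/3.39)
= 1.125 * 0.3995
KR-20 = 0.4494

0.4494


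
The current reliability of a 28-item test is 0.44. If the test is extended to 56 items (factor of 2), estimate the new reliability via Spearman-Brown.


r_new = (n * rxx) / (1 + (n-1) * rxx)
r_new = (2 * 0.44) / (1 + 1 * 0.44)
r_new = 0.88 / 1.44
r_new = 0.6111

0.6111


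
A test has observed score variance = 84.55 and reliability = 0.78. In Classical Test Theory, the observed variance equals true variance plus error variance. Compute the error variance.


var_true = rxx * var_obs = 0.78 * 84.55 = 65.949
var_error = var_obs - var_true
var_error = 84.55 - 65.949
var_error = 18.601

18.601


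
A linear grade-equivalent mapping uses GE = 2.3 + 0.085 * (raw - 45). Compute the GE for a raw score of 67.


raw - median = 67 - 45 = 22
slope * diff = 0.085 * 22 = 1.87
GE = 2.3 + 1.87
GE = 4.17

4.17


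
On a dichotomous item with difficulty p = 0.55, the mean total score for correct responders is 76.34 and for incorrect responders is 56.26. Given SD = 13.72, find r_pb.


q = 1 - p = 0.45
rpb = ((M1 - M0) / SD) * sqrt(p * q)
rpb = ((76.34 - 56.26) / 13.72) * sqrt(0.55 * 0.45)
rpb = 0.7281

0.7281


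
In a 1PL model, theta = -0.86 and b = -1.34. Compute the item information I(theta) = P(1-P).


P = 1/(1+exp(-(-0.86--1.34))) = 0.6177
I = P*(1-P) = 0.6177 * 0.3823
I = 0.2361

0.2361


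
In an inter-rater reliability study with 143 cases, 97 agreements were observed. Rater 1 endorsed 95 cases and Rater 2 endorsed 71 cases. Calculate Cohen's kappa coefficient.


P_o = 97/143 = 0.678322
P_e = (95*71 + 48*72) / 20449 = 0.498851
kappa = (P_o - P_e) / (1 - P_e)
kappa = (0.678322 - 0.498851) / (1 - 0.498851)
kappa = 0.3581

0.3581


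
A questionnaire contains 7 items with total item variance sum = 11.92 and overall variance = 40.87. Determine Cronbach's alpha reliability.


alpha = (k/(k-1)) * (1 - sum(si^2)/s_total^2)
= (7/6) * (1 - 11.92/40.87)
alpha = 0.8264

0.8264


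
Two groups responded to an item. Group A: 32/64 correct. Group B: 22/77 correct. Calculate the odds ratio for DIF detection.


Odds_A = 32/32 = 1.0
Odds_B = 22/55 = 0.4
OR = Odds_A / Odds_B = 1.0 / 0.4
Exactly, OR = (32 * 55) / (32 * 22) = 1760 / 704
OR = 2.5

2.5


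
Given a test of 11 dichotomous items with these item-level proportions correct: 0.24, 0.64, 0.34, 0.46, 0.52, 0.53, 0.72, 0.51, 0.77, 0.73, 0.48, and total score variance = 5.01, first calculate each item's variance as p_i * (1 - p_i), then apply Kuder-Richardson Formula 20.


For each item, compute p_i * q_i:
  Item 1: 0.24 * 0.76 = 0.1824
  Item 2: 0.64 * 0.36 = 0.2304
  Item 3: 0.34 * 0.66 = 0.2244
  Item 4: 0.46 * 0.54 = 0.2484
  Item 5: 0.52 * 0.48 = 0.2496
  Item 6: 0.53 * 0.47 = 0.2491
  Item 7: 0.72 * 0.28 = 0.2016
  Item 8: 0.51 * 0.49 = 0.2499
  Item 9: 0.77 * 0.23 = 0.1771
  Item 10: 0.73 * 0.27 = 0.1971
  Item 11: 0.48 * 0.52 = 0.2496
Sum(p_i * q_i) = 0.1824 + 0.2304 + 0.2244 + 0.2484 + 0.2496 + 0.2491 + 0.2016 + 0.2499 + 0.1771 + 0.1971 + 0.2496 = 2.4596
KR-20 = (k/(k-1)) * (1 - Sum(p_i*q_i) / Var_total)
= (11/10) * (1 - 2.4596/5.01)
= 1.1 * 0.5091
KR-20 = 0.56

0.56


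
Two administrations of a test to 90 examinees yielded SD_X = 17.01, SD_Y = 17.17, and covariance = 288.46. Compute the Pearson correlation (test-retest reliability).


r = cov(X,Y) / (SD_X * SD_Y)
r = 288.46 / (17.01 * 17.17)
r = 288.46 / 292.0617
r = 0.9877

0.9877


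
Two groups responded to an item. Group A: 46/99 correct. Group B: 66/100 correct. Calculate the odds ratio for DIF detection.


Odds_A = 46/53 = 0.8679
Odds_B = 66/34 = 1.9412
OR = Odds_A / Odds_B = 0.8679 / 1.9412
Exactly, OR = (46 * 34) / (53 * 66) = 1564 / 3498
OR = 0.4471

0.4471


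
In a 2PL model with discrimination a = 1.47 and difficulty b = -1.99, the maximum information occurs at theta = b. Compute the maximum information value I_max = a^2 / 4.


For 2PL, max info at theta = b = -1.99
I_max = a^2 / 4 = 1.47^2 / 4
= 2.1609 / 4
I_max = 0.5402

0.5402


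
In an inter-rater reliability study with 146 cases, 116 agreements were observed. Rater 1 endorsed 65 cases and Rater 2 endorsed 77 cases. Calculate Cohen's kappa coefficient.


P_o = 116/146 = 0.794521
P_e = (65*77 + 81*69) / 21316 = 0.496998
kappa = (P_o - P_e) / (1 - P_e)
kappa = (0.794521 - 0.496998) / (1 - 0.496998)
kappa = 0.5915

0.5915


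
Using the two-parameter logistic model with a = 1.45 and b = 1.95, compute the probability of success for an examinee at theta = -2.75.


a*(theta - b) = 1.45 * (-2.75 - 1.95) = -6.815
exp(--6.815) = 911.4165
P = 1 / (1 + 911.4165)
P = 0.0011

0.0011


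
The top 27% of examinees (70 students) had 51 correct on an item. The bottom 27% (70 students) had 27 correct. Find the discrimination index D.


p_upper = 51/70 = 0.7286
p_lower = 27/70 = 0.3857
D = 0.7286 - 0.3857 = 0.3429

0.3429


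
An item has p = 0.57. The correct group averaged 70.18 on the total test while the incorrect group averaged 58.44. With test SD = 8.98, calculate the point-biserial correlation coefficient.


q = 1 - p = 0.43
rpb = ((M1 - M0) / SD) * sqrt(p * q)
rpb = ((70.18 - 58.44) / 8.98) * sqrt(0.57 * 0.43)
rpb = 0.6472

0.6472


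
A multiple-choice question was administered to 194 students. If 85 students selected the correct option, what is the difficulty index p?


Item difficulty p = number correct / total examinees
p = 85 / 194
p = 0.4381

0.4381


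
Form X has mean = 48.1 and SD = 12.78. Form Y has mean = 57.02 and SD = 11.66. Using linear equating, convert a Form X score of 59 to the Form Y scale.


slope = SD_Y / SD_X = 11.66 / 12.78 ~ 0.9124
intercept = mean_Y - slope * mean_X = 57.02 - (11.66 / 12.78) * 48.1 ~ 13.1353
Y = slope * X + intercept. To avoid rounding drift from the rounded slope/intercept, evaluate the equivalent form Y = mean_Y + SD_Y * (X - mean_X) / SD_X at full precision:
Y = 57.02 + 11.66 * (59 - 48.1) / 12.78
Y = 57.02 + 11.66 * 10.9 / 12.78
Y = 57.02 + 127.094 / 12.78
Y = 57.02 + 9.9448
Y = 66.9648

66.9648


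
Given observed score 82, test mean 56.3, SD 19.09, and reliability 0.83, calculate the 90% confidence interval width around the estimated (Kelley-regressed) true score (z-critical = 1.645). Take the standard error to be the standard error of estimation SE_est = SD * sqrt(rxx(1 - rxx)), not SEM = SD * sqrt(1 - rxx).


True score estimate = 0.83*82 + 0.17*56.3 = 77.631
SE_est = SD * sqrt(rxx * (1 - rxx)) = 19.09 * sqrt(0.83 * 0.17) = 19.09 * sqrt(0.1411) = 7.17083
CI = T_est +/- z * SE_est, so width = 2 * z * SE_est = 2 * 1.645 * 7.17083
Width = 23.592

23.592


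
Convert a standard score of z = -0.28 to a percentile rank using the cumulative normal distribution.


CDF(z) = 0.5 * (1 + erf(z/sqrt(2)))
erf(-0.198) = -0.2205
CDF = 0.3897
Percentile rank = 0.3897 * 100 = 38.97

38.97


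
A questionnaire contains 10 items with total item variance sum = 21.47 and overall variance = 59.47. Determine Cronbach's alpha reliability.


alpha = (k/(k-1)) * (1 - sum(si^2)/s_total^2)
= (10/9) * (1 - 21.47/59.47)
alpha = 0.71

0.71


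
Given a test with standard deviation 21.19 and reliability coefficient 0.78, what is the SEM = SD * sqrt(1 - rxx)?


SEM = SD * sqrt(1 - rxx)
SEM = 21.19 * sqrt(1 - 0.78)
SEM = 21.19 * sqrt(0.22) = 21.19 * 0.469042
SEM = 9.939

9.939


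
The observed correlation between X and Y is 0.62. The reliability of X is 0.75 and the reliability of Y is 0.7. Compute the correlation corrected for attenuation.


r_corrected = rxy / sqrt(rxx * ryy)
= 0.62 / sqrt(0.75 * 0.7)
= 0.62 / sqrt(0.525)
= 0.62 / 0.724569
r_corrected = 0.8557

0.8557


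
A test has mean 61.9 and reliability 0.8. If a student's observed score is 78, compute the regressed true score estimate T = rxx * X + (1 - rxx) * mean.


T_est = rxx * X + (1 - rxx) * mean
T_est = 0.8 * 78 + 0.2 * 61.9
T_est = 62.4 + 12.38
T_est = 74.78

74.78


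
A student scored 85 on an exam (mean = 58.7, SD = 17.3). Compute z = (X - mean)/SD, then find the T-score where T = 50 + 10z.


z = (X - mean) / SD = (85 - 58.7) / 17.3
z = 26.3 / 17.3
z = 1.5202
T-score = T = 50 + 10z
Carry z at full precision (z = 26.3 / 17.3) into the conversion:
T-score = 50 + 10 * (26.3 / 17.3) = 50 + 263 / 17.3
T-score = 50 + 15.2023
T-score = 65.2023

65.2023


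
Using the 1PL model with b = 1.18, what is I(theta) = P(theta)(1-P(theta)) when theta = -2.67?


P = 1/(1+exp(-(-2.67-1.18))) = 0.0208
I = P*(1-P) = 0.0208 * 0.9792
I = 0.0204

0.0204


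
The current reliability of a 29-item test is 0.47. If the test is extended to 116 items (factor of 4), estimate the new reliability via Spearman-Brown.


r_new = (n * rxx) / (1 + (n-1) * rxx)
r_new = (4 * 0.47) / (1 + 3 * 0.47)
r_new = 1.88 / 2.41
r_new = 0.7801

0.7801


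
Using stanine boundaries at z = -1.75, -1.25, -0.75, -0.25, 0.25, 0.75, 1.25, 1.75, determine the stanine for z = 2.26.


Stanine boundaries: [-1.75, -1.25, -0.75, -0.25, 0.25, 0.75, 1.25, 1.75]
z = 2.26
Check each boundary:
  z >= -1.75 -> could be stanine 2
  z >= -1.25 -> could be stanine 3
  z >= -0.75 -> could be stanine 4
  z >= -0.25 -> could be stanine 5
  z >= 0.25 -> could be stanine 6
  z >= 0.75 -> could be stanine 7
  z >= 1.25 -> could be stanine 8
  z >= 1.75 -> could be stanine 9
Highest qualifying boundary gives stanine = 9

9


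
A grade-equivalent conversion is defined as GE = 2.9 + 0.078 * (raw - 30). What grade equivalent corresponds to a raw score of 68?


raw - median = 68 - 30 = 38
slope * diff = 0.078 * 38 = 2.964
GE = 2.9 + 2.964
GE = 5.864

5.864


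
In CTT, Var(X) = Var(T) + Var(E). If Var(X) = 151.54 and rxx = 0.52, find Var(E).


var_true = rxx * var_obs = 0.52 * 151.54 = 78.8008
var_error = var_obs - var_true
var_error = 151.54 - 78.8008
var_error = 72.7392

72.7392


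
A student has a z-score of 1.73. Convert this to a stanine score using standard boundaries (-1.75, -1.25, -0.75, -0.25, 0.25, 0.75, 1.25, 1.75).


Stanine boundaries: [-1.75, -1.25, -0.75, -0.25, 0.25, 0.75, 1.25, 1.75]
z = 1.73
Check each boundary:
  z >= -1.75 -> could be stanine 2
  z >= -1.25 -> could be stanine 3
  z >= -0.75 -> could be stanine 4
  z >= -0.25 -> could be stanine 5
  z >= 0.25 -> could be stanine 6
  z >= 0.75 -> could be stanine 7
  z >= 1.25 -> could be stanine 8
  z < 1.75
Highest qualifying boundary gives stanine = 8

8


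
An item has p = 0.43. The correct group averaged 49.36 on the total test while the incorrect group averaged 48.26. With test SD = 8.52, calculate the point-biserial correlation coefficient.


q = 1 - p = 0.57
rpb = ((M1 - M0) / SD) * sqrt(p * q)
rpb = ((49.36 - 48.26) / 8.52) * sqrt(0.43 * 0.57)
rpb = 0.0639

0.0639


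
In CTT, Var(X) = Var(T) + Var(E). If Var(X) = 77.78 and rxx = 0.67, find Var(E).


var_true = rxx * var_obs = 0.67 * 77.78 = 52.1126
var_error = var_obs - var_true
var_error = 77.78 - 52.1126
var_error = 25.6674

25.6674


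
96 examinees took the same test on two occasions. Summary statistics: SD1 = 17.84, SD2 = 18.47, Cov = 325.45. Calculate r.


r = cov(X,Y) / (SD_X * SD_Y)
r = 325.45 / (17.84 * 18.47)
r = 325.45 / 329.5048
r = 0.9877

0.9877


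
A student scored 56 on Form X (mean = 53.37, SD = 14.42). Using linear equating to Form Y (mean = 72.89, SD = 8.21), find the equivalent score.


slope = SD_Y / SD_X = 8.21 / 14.42 ~ 0.5693
intercept = mean_Y - slope * mean_X = 72.89 - (8.21 / 14.42) * 53.37 ~ 42.5039
Y = slope * X + intercept. To avoid rounding drift from the rounded slope/intercept, evaluate the equivalent form Y = mean_Y + SD_Y * (X - mean_X) / SD_X at full precision:
Y = 72.89 + 8.21 * (56 - 53.37) / 14.42
Y = 72.89 + 8.21 * 2.63 / 14.42
Y = 72.89 + 21.5923 / 14.42
Y = 72.89 + 1.4974
Y = 74.3874

74.3874


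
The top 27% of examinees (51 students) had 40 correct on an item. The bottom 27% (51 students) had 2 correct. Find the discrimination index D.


p_upper = 40/51 = 0.7843
p_lower = 2/51 = 0.0392
D = 0.7843 - 0.0392 = 0.7451

0.7451


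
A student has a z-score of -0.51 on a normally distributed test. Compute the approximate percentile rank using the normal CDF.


CDF(z) = 0.5 * (1 + erf(z/sqrt(2)))
erf(-0.3606) = -0.3899
CDF = 0.305
Percentile rank = 0.305 * 100 = 30.5

30.5


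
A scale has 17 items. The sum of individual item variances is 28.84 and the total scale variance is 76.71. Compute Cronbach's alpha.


alpha = (k/(k-1)) * (1 - sum(si^2)/s_total^2)
= (17/16) * (1 - 28.84/76.71)
alpha = 0.663

0.663


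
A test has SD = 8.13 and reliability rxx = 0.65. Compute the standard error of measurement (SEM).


SEM = SD * sqrt(1 - rxx)
SEM = 8.13 * sqrt(1 - 0.65)
SEM = 8.13 * sqrt(0.35) = 8.13 * 0.591608
SEM = 4.8098

4.8098


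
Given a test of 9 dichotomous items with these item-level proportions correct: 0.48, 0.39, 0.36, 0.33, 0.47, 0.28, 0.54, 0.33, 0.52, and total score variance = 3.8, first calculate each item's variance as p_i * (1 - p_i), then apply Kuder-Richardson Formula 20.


For each item, compute p_i * q_i:
  Item 1: 0.48 * 0.52 = 0.2496
  Item 2: 0.39 * 0.61 = 0.2379
  Item 3: 0.36 * 0.64 = 0.2304
  Item 4: 0.33 * 0.67 = 0.2211
  Item 5: 0.47 * 0.53 = 0.2491
  Item 6: 0.28 * 0.72 = 0.2016
  Item 7: 0.54 * 0.46 = 0.2484
  Item 8: 0.33 * 0.67 = 0.2211
  Item 9: 0.52 * 0.48 = 0.2496
Sum(p_i * q_i) = 0.2496 + 0.2379 + 0.2304 + 0.2211 + 0.2491 + 0.2016 + 0.2484 + 0.2211 + 0.2496 = 2.1088
KR-20 = (k/(k-1)) * (1 - Sum(p_i*q_i) / Var_total)
= (9/8) * (1 - 2.1088/3.8)
= 1.125 * 0.4451
KR-20 = 0.5007

0.5007


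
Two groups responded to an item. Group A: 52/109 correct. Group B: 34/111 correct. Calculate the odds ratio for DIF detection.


Odds_A = 52/57 = 0.9123
Odds_B = 34/77 = 0.4416
OR = Odds_A / Odds_B = 0.9123 / 0.4416
Exactly, OR = (52 * 77) / (57 * 34) = 4004 / 1938
OR = 2.066

2.066


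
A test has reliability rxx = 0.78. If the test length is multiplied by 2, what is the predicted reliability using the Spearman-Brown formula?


r_new = (n * rxx) / (1 + (n-1) * rxx)
r_new = (2 * 0.78) / (1 + 1 * 0.78)
r_new = 1.56 / 1.78
r_new = 0.8764

0.8764


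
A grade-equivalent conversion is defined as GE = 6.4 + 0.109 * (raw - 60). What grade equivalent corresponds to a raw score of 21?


raw - median = 21 - 60 = -39
slope * diff = 0.109 * -39 = -4.251
GE = 6.4 + -4.251
GE = 2.149

2.149


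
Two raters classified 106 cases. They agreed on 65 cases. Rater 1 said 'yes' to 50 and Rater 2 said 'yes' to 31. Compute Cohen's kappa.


P_o = 65/106 = 0.613208
P_e = (50*31 + 56*75) / 11236 = 0.511748
kappa = (P_o - P_e) / (1 - P_e)
kappa = (0.613208 - 0.511748) / (1 - 0.511748)
kappa = 0.2078

0.2078


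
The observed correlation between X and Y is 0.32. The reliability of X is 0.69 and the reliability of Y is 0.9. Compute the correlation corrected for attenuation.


r_corrected = rxy / sqrt(rxx * ryy)
= 0.32 / sqrt(0.69 * 0.9)
= 0.32 / sqrt(0.621)
= 0.32 / 0.788036
r_corrected = 0.4061

0.4061


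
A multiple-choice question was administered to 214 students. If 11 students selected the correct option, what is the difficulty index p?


Item difficulty p = number correct / total examinees
p = 11 / 214
p = 0.0514

0.0514


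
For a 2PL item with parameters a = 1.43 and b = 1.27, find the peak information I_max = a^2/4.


For 2PL, max info at theta = b = 1.27
I_max = a^2 / 4 = 1.43^2 / 4
= 2.0449 / 4
I_max = 0.5112

0.5112


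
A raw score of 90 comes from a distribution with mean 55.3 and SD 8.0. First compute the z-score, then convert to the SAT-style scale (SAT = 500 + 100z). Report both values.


z = (X - mean) / SD = (90 - 55.3) / 8.0
z = 34.7 / 8.0
z = 4.3375
SAT-scale = SAT = 500 + 100z
Carry z at full precision (z = 34.7 / 8.0) into the conversion:
SAT-scale = 500 + 100 * (34.7 / 8.0) = 500 + 3470 / 8.0
SAT-scale = 500 + 433.75
SAT-scale = 933.75

933.75


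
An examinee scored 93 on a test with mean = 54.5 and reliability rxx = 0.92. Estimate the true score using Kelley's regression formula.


T_est = rxx * X + (1 - rxx) * mean
T_est = 0.92 * 93 + 0.08 * 54.5
T_est = 85.56 + 4.36
T_est = 89.92

89.92


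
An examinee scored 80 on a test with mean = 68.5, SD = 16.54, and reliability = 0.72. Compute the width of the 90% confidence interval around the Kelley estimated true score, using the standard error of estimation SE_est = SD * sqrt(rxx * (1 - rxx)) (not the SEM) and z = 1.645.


True score estimate = 0.72*80 + 0.28*68.5 = 76.78
SE_est = SD * sqrt(rxx * (1 - rxx)) = 16.54 * sqrt(0.72 * 0.28) = 16.54 * sqrt(0.2016) = 7.426442
CI = T_est +/- z * SE_est, so width = 2 * z * SE_est = 2 * 1.645 * 7.426442
Width = 24.433

24.433


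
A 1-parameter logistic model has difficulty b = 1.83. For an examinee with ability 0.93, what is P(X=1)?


theta - b = 0.93 - 1.83 = -0.9
exp(-(theta - b)) = exp(0.9) = 2.4596
P = 1 / (1 + 2.4596)
P = 0.2891

0.2891


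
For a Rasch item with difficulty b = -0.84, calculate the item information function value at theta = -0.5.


P = 1/(1+exp(-(-0.5--0.84))) = 0.5842
I = P*(1-P) = 0.5842 * 0.4158
I = 0.2429

0.2429


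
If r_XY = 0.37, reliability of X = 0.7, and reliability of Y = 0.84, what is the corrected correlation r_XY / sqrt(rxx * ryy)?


r_corrected = rxy / sqrt(rxx * ryy)
= 0.37 / sqrt(0.7 * 0.84)
= 0.37 / sqrt(0.588)
= 0.37 / 0.766812
r_corrected = 0.4825

0.4825


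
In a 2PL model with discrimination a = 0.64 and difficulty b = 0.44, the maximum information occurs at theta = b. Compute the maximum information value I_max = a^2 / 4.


For 2PL, max info at theta = b = 0.44
I_max = a^2 / 4 = 0.64^2 / 4
= 0.4096 / 4
I_max = 0.1024

0.1024


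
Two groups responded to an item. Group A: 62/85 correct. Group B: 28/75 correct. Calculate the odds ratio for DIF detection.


Odds_A = 62/23 = 2.6957
Odds_B = 28/47 = 0.5957
OR = Odds_A / Odds_B = 2.6957 / 0.5957
Exactly, OR = (62 * 47) / (23 * 28) = 2914 / 644
OR = 4.5248

4.5248


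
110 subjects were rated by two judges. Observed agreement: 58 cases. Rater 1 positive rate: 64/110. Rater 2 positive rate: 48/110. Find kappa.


P_o = 58/110 = 0.527273
P_e = (64*48 + 46*62) / 12100 = 0.489587
kappa = (P_o - P_e) / (1 - P_e)
kappa = (0.527273 - 0.489587) / (1 - 0.489587)
kappa = 0.0738

0.0738


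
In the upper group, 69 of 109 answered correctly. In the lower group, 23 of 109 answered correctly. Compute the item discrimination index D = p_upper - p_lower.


p_upper = 69/109 = 0.633
p_lower = 23/109 = 0.211
D = 0.633 - 0.211 = 0.422

0.422


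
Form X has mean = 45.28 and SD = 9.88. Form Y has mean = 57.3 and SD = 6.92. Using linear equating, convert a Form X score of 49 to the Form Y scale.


slope = SD_Y / SD_X = 6.92 / 9.88 ~ 0.7004
intercept = mean_Y - slope * mean_X = 57.3 - (6.92 / 9.88) * 45.28 ~ 25.5857
Y = slope * X + intercept. To avoid rounding drift from the rounded slope/intercept, evaluate the equivalent form Y = mean_Y + SD_Y * (X - mean_X) / SD_X at full precision:
Y = 57.3 + 6.92 * (49 - 45.28) / 9.88
Y = 57.3 + 6.92 * 3.72 / 9.88
Y = 57.3 + 25.7424 / 9.88
Y = 57.3 + 2.6055
Y = 59.9055

59.9055


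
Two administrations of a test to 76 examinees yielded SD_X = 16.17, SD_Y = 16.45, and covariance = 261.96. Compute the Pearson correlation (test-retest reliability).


r = cov(X,Y) / (SD_X * SD_Y)
r = 261.96 / (16.17 * 16.45)
r = 261.96 / 265.9965
r = 0.9848

0.9848


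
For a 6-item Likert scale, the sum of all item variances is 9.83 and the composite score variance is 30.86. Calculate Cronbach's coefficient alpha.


alpha = (k/(k-1)) * (1 - sum(si^2)/s_total^2)
= (6/5) * (1 - 9.83/30.86)
alpha = 0.8178

0.8178


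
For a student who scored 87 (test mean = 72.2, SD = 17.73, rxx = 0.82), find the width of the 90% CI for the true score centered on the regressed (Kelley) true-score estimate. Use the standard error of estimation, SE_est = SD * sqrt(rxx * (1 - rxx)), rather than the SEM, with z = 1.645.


True score estimate = 0.82*87 + 0.18*72.2 = 84.336
SE_est = SD * sqrt(rxx * (1 - rxx)) = 17.73 * sqrt(0.82 * 0.18) = 17.73 * sqrt(0.1476) = 6.811644
CI = T_est +/- z * SE_est, so width = 2 * z * SE_est = 2 * 1.645 * 6.811644
Width = 22.4103

22.4103


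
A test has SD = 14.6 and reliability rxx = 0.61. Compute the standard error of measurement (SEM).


SEM = SD * sqrt(1 - rxx)
SEM = 14.6 * sqrt(1 - 0.61)
SEM = 14.6 * sqrt(0.39) = 14.6 * 0.6245
SEM = 9.1177

9.1177
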